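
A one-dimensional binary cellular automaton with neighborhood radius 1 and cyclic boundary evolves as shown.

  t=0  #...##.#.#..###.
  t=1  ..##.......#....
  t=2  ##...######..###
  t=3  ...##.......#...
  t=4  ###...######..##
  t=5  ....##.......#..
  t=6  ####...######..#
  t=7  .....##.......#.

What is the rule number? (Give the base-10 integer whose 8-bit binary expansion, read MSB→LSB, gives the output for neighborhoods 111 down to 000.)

3

  [7] ### => .  t=0,i=13
  [6] ##. => .  t=0,i=5
  [5] #.# => .  t=0,i=6
  [4] #.. => .  t=0,i=1
  [3] .## => .  t=0,i=4
  [2] .#. => .  t=0,i=0
  [1] ..# => #  t=0,i=3
  [0] ... => #  t=0,i=2
  bits 00000011 = 3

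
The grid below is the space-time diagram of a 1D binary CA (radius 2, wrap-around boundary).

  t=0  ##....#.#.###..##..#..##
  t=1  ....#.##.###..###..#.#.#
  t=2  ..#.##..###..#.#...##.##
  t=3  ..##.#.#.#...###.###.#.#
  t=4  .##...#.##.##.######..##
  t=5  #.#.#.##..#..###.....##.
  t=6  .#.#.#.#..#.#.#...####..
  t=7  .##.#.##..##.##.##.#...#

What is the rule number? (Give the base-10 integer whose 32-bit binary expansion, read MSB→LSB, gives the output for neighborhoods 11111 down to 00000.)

  ##### -> .   bit 31 = 0  t=4,i=16
  ####. -> .   bit 30 = 0  t=0,i=0
  ###.# -> #   bit 29 = 1  t=3,i=15
  ###.. -> .   bit 28 = 0  t=0,i=1
  ##.## -> #   bit 27 = 1  t=1,i=8
  ##.#. -> .   bit 26 = 0  t=3,i=4
  ##..# -> .   bit 25 = 0  t=0,i=13
  ##... -> .   bit 24 = 0  t=0,i=2
  #.### -> #   bit 23 = 1  t=0,i=10
  #.##. -> .   bit 22 = 0  t=1,i=6
  #.#.# -> .   bit 21 = 0  t=0,i=8
  #.#.. -> #   bit 20 = 1  t=1,i=23
  #..## -> #   bit 19 = 1  t=0,i=14
  #..#. -> .   bit 18 = 0  t=0,i=18
  #...# -> #   bit 17 = 1  t=2,i=17
  #.... -> .   bit 16 = 0  t=0,i=3
  .#### -> #   bit 15 = 1  t=0,i=23
  .###. -> #   bit 14 = 1  t=0,i=11
  .##.# -> .   bit 13 = 0  t=1,i=7
  .##.. -> #   bit 12 = 1  t=0,i=16
  .#.## -> #   bit 11 = 1  t=0,i=9
  .#.#. -> #   bit 10 = 1  t=0,i=7
  .#..# -> .   bit 9 = 0  t=0,i=20
  .#... -> .   bit 8 = 0  t=1,i=0
  ..### -> .   bit 7 = 0  t=0,i=22
  ..##. -> #   bit 6 = 1  t=0,i=15
  ..#.# -> #   bit 5 = 1  t=0,i=6
  ..#.. -> #   bit 4 = 1  t=0,i=19
  ...## -> #   bit 3 = 1  t=2,i=18
  ...#. -> .   bit 2 = 0  t=0,i=5
  ....# -> #   bit 1 = 1  t=0,i=4
  ..... -> #   bit 0 = 1  t=5,i=18
  bits 00101000100110101101110001111011 = 681237627

681237627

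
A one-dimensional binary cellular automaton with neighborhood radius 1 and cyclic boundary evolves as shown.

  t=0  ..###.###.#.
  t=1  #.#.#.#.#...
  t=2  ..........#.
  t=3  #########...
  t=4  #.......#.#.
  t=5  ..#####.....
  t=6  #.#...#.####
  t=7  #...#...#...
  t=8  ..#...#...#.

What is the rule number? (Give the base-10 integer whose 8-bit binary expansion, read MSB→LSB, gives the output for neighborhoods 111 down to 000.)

  ###|.  b7=0 t=0,i=3
  ##.|#  b6=1 t=0,i=4
  #.#|.  b5=0 t=0,i=5
  #..|.  b4=0 t=0,i=11
  .##|#  b3=1 t=0,i=2
  .#.|.  b2=0 t=0,i=10
  ..#|.  b1=0 t=0,i=1
  ...|#  b0=1 t=0,i=0
  bits 01001001 = 73

73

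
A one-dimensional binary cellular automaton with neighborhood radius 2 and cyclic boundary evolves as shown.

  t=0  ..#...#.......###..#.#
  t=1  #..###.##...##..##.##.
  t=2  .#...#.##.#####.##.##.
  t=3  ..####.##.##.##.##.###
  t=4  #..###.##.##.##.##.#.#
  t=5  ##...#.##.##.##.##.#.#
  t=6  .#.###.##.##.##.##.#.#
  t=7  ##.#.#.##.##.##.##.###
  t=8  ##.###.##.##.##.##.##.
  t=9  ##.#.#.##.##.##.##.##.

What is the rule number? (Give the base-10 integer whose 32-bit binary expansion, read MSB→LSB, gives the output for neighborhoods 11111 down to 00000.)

  ##### -> .   bit 31 = 0  t=2,i=12
  ####. -> #   bit 30 = 1  t=2,i=13
  ###.# -> #   bit 29 = 1  t=1,i=5
  ###.. -> #   bit 28 = 1  t=0,i=16
  ##.## -> .   bit 27 = 0  t=1,i=6
  ##.#. -> .   bit 26 = 0  t=1,i=21
  ##..# -> #   bit 25 = 1  t=0,i=17
  ##... -> .   bit 24 = 0  t=1,i=9
  #.### -> #   bit 23 = 1  t=2,i=10
  #.##. -> #   bit 22 = 1  t=1,i=7
  #.#.# -> #   bit 21 = 1  t=4,i=19
  #.#.. -> .   bit 20 = 0  t=0,i=21
  #..## -> .   bit 19 = 0  t=1,i=2
  #..#. -> .   bit 18 = 0  t=0,i=1
  #...# -> #   bit 17 = 1  t=0,i=4
  #.... -> #   bit 16 = 1  t=0,i=8
  .#### -> #   bit 15 = 1  t=2,i=11
  .###. -> .   bit 14 = 0  t=0,i=15
  .##.# -> #   bit 13 = 1  t=1,i=17
  .##.. -> #   bit 12 = 1  t=1,i=8
  .#.## -> .   bit 11 = 0  t=2,i=6
  .#.#. -> #   bit 10 = 1  t=0,i=20
  .#..# -> #   bit 9 = 1  t=0,i=0
  .#... -> #   bit 8 = 1  t=0,i=3
  ..### -> .   bit 7 = 0  t=0,i=14
  ..##. -> #   bit 6 = 1  t=1,i=12
  ..#.# -> #   bit 5 = 1  t=0,i=19
  ..#.. -> .   bit 4 = 0  t=0,i=2
  ...## -> #   bit 3 = 1  t=0,i=13
  ...#. -> #   bit 2 = 1  t=0,i=5
  ....# -> #   bit 1 = 1  t=0,i=12
  ..... -> .   bit 0 = 0  t=0,i=9
  bits 01110010111000111011011101101110 = 1927526254

1927526254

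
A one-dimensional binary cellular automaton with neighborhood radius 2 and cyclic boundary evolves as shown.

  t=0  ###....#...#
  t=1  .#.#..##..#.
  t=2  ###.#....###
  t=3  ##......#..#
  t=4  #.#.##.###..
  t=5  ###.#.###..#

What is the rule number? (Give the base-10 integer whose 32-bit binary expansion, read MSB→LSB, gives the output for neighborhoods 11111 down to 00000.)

  #####|#  b31=1 t=2,i=0
  ####.|#  b30=1 t=0,i=1
  ###.#|.  b29=0 t=2,i=2
  ###..|.  b28=0 t=0,i=2
  ##.##|#  b27=1 t=4,i=6
  ##.#.|.  b26=0 t=2,i=3
  ##..#|.  b25=0 t=1,i=8
  ##...|#  b24=1 t=0,i=3
  #.###|#  b23=1 t=4,i=7
  #.##.|#  b22=1 t=4,i=4
  #.#.#|#  b21=1 t=4,i=2
  #.#..|.  b20=0 t=1,i=3
  #..##|.  b19=0 t=1,i=5
  #..#.|#  b18=1 t=1,i=0
  #...#|.  b17=0 t=0,i=9
  #....|.  b16=0 t=0,i=4
  .####|.  b15=0 t=0,i=0
  .###.|#  b14=1 t=3,i=0
  .##.#|.  b13=0 t=4,i=5
  .##..|.  b12=0 t=1,i=7
  .#.##|.  b11=0 t=4,i=3
  .#.#.|#  b10=1 t=1,i=2
  .#..#|#  b9=1 t=1,i=4
  .#...|.  b8=0 t=0,i=8
  ..###|.  b7=0 t=0,i=11
  ..##.|.  b6=0 t=1,i=6
  ..#.#|#  b5=1 t=1,i=1
  ..#..|#  b4=1 t=0,i=7
  ...##|#  b3=1 t=0,i=10
  ...#.|#  b2=1 t=0,i=6
  ....#|.  b1=0 t=0,i=5
  .....|#  b0=1 t=3,i=4
  bits 11001001111001000100011000111101 = 3387180605

3387180605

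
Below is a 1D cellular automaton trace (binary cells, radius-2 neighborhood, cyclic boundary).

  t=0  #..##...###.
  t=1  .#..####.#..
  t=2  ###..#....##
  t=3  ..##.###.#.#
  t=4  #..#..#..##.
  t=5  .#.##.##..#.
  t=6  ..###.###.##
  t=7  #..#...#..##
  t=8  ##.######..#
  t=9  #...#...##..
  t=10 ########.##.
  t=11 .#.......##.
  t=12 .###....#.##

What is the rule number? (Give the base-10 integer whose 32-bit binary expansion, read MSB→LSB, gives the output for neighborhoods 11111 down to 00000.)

  #####|.  b31=0 t=2,i=0
  ####.|.  b30=0 t=1,i=6
  ###.#|.  b29=0 t=0,i=10
  ###..|#  b28=1 t=2,i=2
  ##.##|.  b27=0 t=3,i=4
  ##.#.|.  b26=0 t=0,i=11
  ##..#|#  b25=1 t=2,i=3
  ##...|#  b24=1 t=0,i=5
  #.###|.  b23=0 t=3,i=5
  #.##.|#  b22=1 t=5,i=3
  #.#.#|#  b21=1 t=3,i=9
  #.#..|.  b20=0 t=0,i=0
  #..##|.  b19=0 t=0,i=2
  #..#.|.  b18=0 t=2,i=4
  #...#|#  b17=1 t=0,i=6
  #....|#  b16=1 t=2,i=7
  .####|#  b15=1 t=1,i=5
  .###.|#  b14=1 t=0,i=9
  .##.#|#  b13=1 t=3,i=3
  .##..|#  b12=1 t=0,i=4
  .#.##|#  b11=1 t=5,i=2
  .#.#.|#  b10=1 t=3,i=10
  .#..#|#  b9=1 t=0,i=1
  .#...|#  b8=1 t=1,i=10
  ..###|.  b7=0 t=0,i=8
  ..##.|.  b6=0 t=0,i=3
  ..#.#|.  b5=0 t=5,i=1
  ..#..|#  b4=1 t=1,i=1
  ...##|#  b3=1 t=0,i=7
  ...#.|#  b2=1 t=1,i=0
  ....#|.  b1=0 t=2,i=8
  .....|.  b0=0 t=11,i=4
  bits 00010011011000111111111100011100 = 325320476

325320476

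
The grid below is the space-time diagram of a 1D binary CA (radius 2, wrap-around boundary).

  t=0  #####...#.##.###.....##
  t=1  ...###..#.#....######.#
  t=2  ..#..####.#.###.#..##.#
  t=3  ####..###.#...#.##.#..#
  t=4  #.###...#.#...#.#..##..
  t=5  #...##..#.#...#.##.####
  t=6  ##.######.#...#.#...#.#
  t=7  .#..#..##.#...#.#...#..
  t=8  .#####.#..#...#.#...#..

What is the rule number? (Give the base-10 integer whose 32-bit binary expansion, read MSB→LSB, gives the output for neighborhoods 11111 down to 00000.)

1937085051

  nb #####: next=.  (t=0,i=0, bit31=0)
  nb ####.: next=#  (t=0,i=3, bit30=1)
  nb ###.#: next=#  (t=1,i=20, bit29=1)
  nb ###..: next=#  (t=0,i=4, bit28=1)
  nb ##.##: next=.  (t=0,i=12, bit27=0)
  nb ##.#.: next=.  (t=1,i=21, bit26=0)
  nb ##..#: next=#  (t=1,i=6, bit25=1)
  nb ##...: next=#  (t=0,i=5, bit24=1)
  nb #.###: next=.  (t=0,i=13, bit23=0)
  nb #.##.: next=#  (t=0,i=10, bit22=1)
  nb #.#.#: next=#  (t=2,i=10, bit21=1)
  nb #.#..: next=#  (t=1,i=10, bit20=1)
  nb #..##: next=.  (t=2,i=4, bit19=0)
  nb #..#.: next=#  (t=1,i=7, bit18=1)
  nb #...#: next=.  (t=0,i=6, bit17=0)
  nb #....: next=#  (t=0,i=17, bit16=1)
  nb .####: next=#  (t=0,i=22, bit15=1)
  nb .###.: next=.  (t=0,i=14, bit14=0)
  nb .##.#: next=.  (t=0,i=11, bit13=0)
  nb .##..: next=#  (t=4,i=20, bit12=1)
  nb .#.##: next=.  (t=0,i=9, bit11=0)
  nb .#.#.: next=.  (t=1,i=9, bit10=0)
  nb .#..#: next=#  (t=2,i=0, bit9=1)
  nb .#...: next=.  (t=1,i=0, bit8=0)
  nb ..###: next=.  (t=0,i=21, bit7=0)
  nb ..##.: next=#  (t=2,i=19, bit6=1)
  nb ..#.#: next=#  (t=0,i=8, bit5=1)
  nb ..#..: next=#  (t=2,i=2, bit4=1)
  nb ...##: next=#  (t=0,i=20, bit3=1)
  nb ...#.: next=.  (t=0,i=7, bit2=0)
  nb ....#: next=#  (t=0,i=19, bit1=1)
  nb .....: next=#  (t=0,i=18, bit0=1)
  bits 01110011011101011001001001111011 = 1937085051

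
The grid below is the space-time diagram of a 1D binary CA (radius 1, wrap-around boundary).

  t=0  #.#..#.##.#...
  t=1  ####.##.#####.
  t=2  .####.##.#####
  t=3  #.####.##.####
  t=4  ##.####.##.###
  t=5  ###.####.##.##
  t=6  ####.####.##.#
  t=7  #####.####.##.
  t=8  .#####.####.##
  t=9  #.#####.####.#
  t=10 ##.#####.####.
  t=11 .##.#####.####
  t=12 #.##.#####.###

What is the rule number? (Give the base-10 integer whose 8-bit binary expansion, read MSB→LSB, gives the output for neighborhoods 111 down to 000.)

245

  ###|#  b7=1 t=1,i=1
  ##.|#  b6=1 t=0,i=8
  #.#|#  b5=1 t=0,i=1
  #..|#  b4=1 t=0,i=3
  .##|.  b3=0 t=0,i=7
  .#.|#  b2=1 t=0,i=0
  ..#|.  b1=0 t=0,i=4
  ...|#  b0=1 t=0,i=12
  bits 11110101 = 245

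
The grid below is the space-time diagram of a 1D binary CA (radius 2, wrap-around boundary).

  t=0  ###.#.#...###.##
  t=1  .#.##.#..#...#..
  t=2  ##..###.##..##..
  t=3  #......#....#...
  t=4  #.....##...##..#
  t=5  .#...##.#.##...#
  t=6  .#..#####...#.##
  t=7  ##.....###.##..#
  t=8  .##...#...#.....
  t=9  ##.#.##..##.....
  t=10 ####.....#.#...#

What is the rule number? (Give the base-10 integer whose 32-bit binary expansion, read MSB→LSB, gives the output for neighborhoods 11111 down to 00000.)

  [31] ##### => .  t=0,i=0
  [30] ####. => #  t=0,i=1
  [29] ###.# => .  t=0,i=2
  [28] ###.. => #  t=6,i=8
  [27] ##.## => #  t=0,i=13
  [26] ##.#. => #  t=0,i=3
  [25] ##..# => .  t=2,i=2
  [24] ##... => #  t=4,i=1
  [23] #.### => .  t=0,i=14
  [22] #.##. => .  t=1,i=3
  [21] #.#.# => #  t=0,i=4
  [20] #.#.. => #  t=0,i=6
  [19] #..## => .  t=2,i=3
  [18] #..#. => #  t=1,i=8
  [17] #...# => .  t=0,i=8
  [16] #.... => .  t=3,i=2
  [15] .#### => .  t=0,i=15
  [14] .###. => .  t=0,i=11
  [13] .##.# => #  t=1,i=4
  [12] .##.. => .  t=2,i=1
  [11] .#.## => .  t=1,i=2
  [10] .#.#. => .  t=0,i=5
  [9] .#..# => .  t=1,i=7
  [8] .#... => .  t=0,i=7
  [7] ..### => .  t=0,i=10
  [6] ..##. => #  t=2,i=0
  [5] ..#.# => #  t=1,i=1
  [4] ..#.. => #  t=1,i=9
  [3] ...## => #  t=0,i=9
  [2] ...#. => #  t=1,i=0
  [1] ....# => .  t=3,i=5
  [0] ..... => .  t=3,i=3
  bits 01011101001101000010000001111100 = 1563697276

1563697276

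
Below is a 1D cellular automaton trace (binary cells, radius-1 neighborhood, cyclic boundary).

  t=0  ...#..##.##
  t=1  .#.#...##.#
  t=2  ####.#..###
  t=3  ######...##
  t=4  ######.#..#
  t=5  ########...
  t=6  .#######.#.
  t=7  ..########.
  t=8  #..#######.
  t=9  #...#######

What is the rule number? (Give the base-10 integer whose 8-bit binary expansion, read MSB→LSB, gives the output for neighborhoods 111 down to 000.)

  ###|#  b7=1 t=2,i=0
  ##.|#  b6=1 t=0,i=7
  #.#|#  b5=1 t=0,i=8
  #..|.  b4=0 t=0,i=0
  .##|.  b3=0 t=0,i=6
  .#.|#  b2=1 t=0,i=3
  ..#|.  b1=0 t=0,i=2
  ...|#  b0=1 t=0,i=1
  bits 11100101 = 229

229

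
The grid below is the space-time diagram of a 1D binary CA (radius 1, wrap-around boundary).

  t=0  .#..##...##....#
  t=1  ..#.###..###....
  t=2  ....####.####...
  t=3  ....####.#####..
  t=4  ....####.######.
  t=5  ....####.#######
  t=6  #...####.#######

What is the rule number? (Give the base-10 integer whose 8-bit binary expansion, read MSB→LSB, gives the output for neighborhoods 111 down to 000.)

216

  nb ###: next=#  (t=1,i=5, bit7=1)
  nb ##.: next=#  (t=0,i=5, bit6=1)
  nb #.#: next=.  (t=0,i=0, bit5=0)
  nb #..: next=#  (t=0,i=2, bit4=1)
  nb .##: next=#  (t=0,i=4, bit3=1)
  nb .#.: next=.  (t=0,i=1, bit2=0)
  nb ..#: next=.  (t=0,i=3, bit1=0)
  nb ...: next=.  (t=0,i=7, bit0=0)
  bits 11011000 = 216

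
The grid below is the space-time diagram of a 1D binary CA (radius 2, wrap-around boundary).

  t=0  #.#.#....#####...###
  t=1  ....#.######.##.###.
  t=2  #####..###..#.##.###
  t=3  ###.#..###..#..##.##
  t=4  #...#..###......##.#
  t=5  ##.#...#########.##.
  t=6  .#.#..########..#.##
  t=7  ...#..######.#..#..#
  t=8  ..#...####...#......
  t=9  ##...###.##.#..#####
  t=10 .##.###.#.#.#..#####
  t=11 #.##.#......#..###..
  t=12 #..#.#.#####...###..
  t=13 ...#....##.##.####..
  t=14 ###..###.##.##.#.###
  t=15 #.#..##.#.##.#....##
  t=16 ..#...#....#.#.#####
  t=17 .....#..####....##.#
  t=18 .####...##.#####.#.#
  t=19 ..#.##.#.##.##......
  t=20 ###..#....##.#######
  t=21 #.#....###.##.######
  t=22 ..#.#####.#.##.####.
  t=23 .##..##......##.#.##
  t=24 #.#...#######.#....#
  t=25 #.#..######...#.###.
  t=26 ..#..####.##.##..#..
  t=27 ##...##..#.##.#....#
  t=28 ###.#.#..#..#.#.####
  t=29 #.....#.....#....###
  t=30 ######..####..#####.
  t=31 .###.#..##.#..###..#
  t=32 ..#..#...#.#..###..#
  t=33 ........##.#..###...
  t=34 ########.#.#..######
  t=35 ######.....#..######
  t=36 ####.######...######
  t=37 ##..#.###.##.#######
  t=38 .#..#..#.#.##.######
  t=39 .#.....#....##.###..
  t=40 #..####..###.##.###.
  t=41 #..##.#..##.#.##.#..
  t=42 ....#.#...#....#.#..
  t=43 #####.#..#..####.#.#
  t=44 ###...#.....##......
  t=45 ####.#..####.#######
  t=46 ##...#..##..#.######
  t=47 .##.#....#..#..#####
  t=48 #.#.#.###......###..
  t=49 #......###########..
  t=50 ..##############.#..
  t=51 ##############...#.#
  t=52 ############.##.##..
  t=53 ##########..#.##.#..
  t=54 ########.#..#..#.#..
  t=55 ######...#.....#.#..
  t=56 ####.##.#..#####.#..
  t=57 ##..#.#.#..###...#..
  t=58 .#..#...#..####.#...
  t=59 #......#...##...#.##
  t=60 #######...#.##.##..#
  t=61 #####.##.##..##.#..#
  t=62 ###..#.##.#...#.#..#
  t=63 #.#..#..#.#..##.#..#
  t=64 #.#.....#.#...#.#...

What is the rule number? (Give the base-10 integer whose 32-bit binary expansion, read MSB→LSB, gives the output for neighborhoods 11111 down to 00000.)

2568089775

  ##### -> #   bit 31 = 1  t=0,i=11
  ####. -> .   bit 30 = 0  t=0,i=12
  ###.# -> .   bit 29 = 0  t=0,i=0
  ###.. -> #   bit 28 = 1  t=0,i=13
  ##.## -> #   bit 27 = 1  t=1,i=12
  ##.#. -> .   bit 26 = 0  t=0,i=1
  ##..# -> .   bit 25 = 0  t=2,i=5
  ##... -> #   bit 24 = 1  t=0,i=14
  #.### -> .   bit 23 = 0  t=1,i=6
  #.##. -> .   bit 22 = 0  t=1,i=13
  #.#.# -> .   bit 21 = 0  t=0,i=2
  #.#.. -> #   bit 20 = 1  t=0,i=4
  #..## -> .   bit 19 = 0  t=2,i=6
  #..#. -> .   bit 18 = 0  t=2,i=11
  #...# -> .   bit 17 = 0  t=0,i=15
  #.... -> #   bit 16 = 1  t=0,i=6
  .#### -> #   bit 15 = 1  t=0,i=10
  .###. -> #   bit 14 = 1  t=1,i=17
  .##.# -> #   bit 13 = 1  t=1,i=14
  .##.. -> #   bit 12 = 1  t=4,i=0
  .#.## -> .   bit 11 = 0  t=1,i=5
  .#.#. -> .   bit 10 = 0  t=0,i=3
  .#..# -> .   bit 9 = 0  t=3,i=5
  .#... -> .   bit 8 = 0  t=0,i=5
  ..### -> #   bit 7 = 1  t=0,i=9
  ..##. -> .   bit 6 = 0  t=3,i=15
  ..#.# -> #   bit 5 = 1  t=1,i=4
  ..#.. -> .   bit 4 = 0  t=3,i=12
  ...## -> #   bit 3 = 1  t=0,i=8
  ...#. -> #   bit 2 = 1  t=1,i=3
  ....# -> #   bit 1 = 1  t=0,i=7
  ..... -> #   bit 0 = 1  t=1,i=1
  bits 10011001000100011111000010101111 = 2568089775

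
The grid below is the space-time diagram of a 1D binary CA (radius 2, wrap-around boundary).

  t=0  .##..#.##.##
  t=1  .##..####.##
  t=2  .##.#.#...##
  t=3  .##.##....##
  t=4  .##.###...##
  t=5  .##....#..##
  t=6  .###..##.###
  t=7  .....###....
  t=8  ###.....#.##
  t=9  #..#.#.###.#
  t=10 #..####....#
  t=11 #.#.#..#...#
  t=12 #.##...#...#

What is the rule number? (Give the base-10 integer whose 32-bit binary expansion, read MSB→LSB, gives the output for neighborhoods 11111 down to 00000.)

2171124853

  #####|#  b31=1 t=8,i=0
  ####.|.  b30=0 t=1,i=7
  ###.#|.  b29=0 t=1,i=8
  ###..|.  b28=0 t=4,i=6
  ##.##|.  b27=0 t=0,i=0
  ##.#.|.  b26=0 t=2,i=3
  ##..#|.  b25=0 t=0,i=3
  ##...|#  b24=1 t=3,i=6
  #.###|.  b23=0 t=4,i=4
  #.##.|#  b22=1 t=0,i=1
  #.#.#|#  b21=1 t=2,i=4
  #.#..|.  b20=0 t=2,i=6
  #..##|#  b19=1 t=1,i=4
  #..#.|.  b18=0 t=0,i=4
  #...#|.  b17=0 t=2,i=8
  #....|.  b16=0 t=3,i=7
  .####|#  b15=1 t=1,i=6
  .###.|.  b14=0 t=4,i=5
  .##.#|#  b13=1 t=0,i=8
  .##..|#  b12=1 t=0,i=2
  .#.##|#  b11=1 t=0,i=6
  .#.#.|#  b10=1 t=2,i=5
  .#..#|.  b9=0 t=5,i=8
  .#...|.  b8=0 t=2,i=7
  ..###|.  b7=0 t=1,i=5
  ..##.|#  b6=1 t=2,i=10
  ..#.#|#  b5=1 t=0,i=5
  ..#..|#  b4=1 t=5,i=7
  ...##|.  b3=0 t=2,i=9
  ...#.|#  b2=1 t=5,i=6
  ....#|.  b1=0 t=3,i=8
  .....|#  b0=1 t=7,i=0
  bits 10000001011010001011110001110101 = 2171124853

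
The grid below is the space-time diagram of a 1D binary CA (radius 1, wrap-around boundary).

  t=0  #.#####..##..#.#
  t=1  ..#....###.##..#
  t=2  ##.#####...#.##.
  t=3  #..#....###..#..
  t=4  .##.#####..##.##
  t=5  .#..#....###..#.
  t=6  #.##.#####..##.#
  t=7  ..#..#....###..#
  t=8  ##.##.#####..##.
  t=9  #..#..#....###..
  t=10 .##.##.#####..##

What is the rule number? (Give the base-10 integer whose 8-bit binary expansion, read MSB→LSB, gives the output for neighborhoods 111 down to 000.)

  [7] ### => .  t=0,i=3
  [6] ##. => .  t=0,i=0
  [5] #.# => .  t=0,i=1
  [4] #.. => #  t=0,i=7
  [3] .## => #  t=0,i=2
  [2] .#. => .  t=0,i=13
  [1] ..# => #  t=0,i=8
  [0] ... => #  t=1,i=4
  bits 00011011 = 27

27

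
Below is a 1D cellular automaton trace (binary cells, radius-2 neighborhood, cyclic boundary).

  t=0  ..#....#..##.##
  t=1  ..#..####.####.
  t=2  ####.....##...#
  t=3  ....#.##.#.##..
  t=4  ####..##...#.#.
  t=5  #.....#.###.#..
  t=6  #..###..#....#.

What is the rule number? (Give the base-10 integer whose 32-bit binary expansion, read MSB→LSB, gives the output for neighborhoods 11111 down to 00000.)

163718743

  #####|.  b31=0 t=2,i=1
  ####.|.  b30=0 t=1,i=7
  ###.#|.  b29=0 t=1,i=8
  ###..|.  b28=0 t=1,i=13
  ##.##|#  b27=1 t=0,i=12
  ##.#.|.  b26=0 t=3,i=8
  ##..#|.  b25=0 t=0,i=0
  ##...|#  b24=1 t=1,i=14
  #.###|#  b23=1 t=1,i=10
  #.##.|#  b22=1 t=0,i=13
  #.#.#|.  b21=0 t=3,i=9
  #.#..|.  b20=0 t=5,i=12
  #..##|.  b19=0 t=0,i=9
  #..#.|.  b18=0 t=0,i=1
  #...#|#  b17=1 t=1,i=0
  #....|.  b16=0 t=0,i=4
  .####|.  b15=0 t=1,i=6
  .###.|.  b14=0 t=5,i=9
  .##.#|#  b13=1 t=0,i=11
  .##..|.  b12=0 t=0,i=14
  .#.##|.  b11=0 t=3,i=5
  .#.#.|#  b10=1 t=4,i=12
  .#..#|#  b9=1 t=0,i=8
  .#...|.  b8=0 t=0,i=3
  ..###|.  b7=0 t=1,i=5
  ..##.|#  b6=1 t=0,i=10
  ..#.#|.  b5=0 t=3,i=4
  ..#..|#  b4=1 t=0,i=2
  ...##|.  b3=0 t=2,i=8
  ...#.|#  b2=1 t=0,i=6
  ....#|#  b1=1 t=0,i=5
  .....|#  b0=1 t=2,i=6
  bits 00001001110000100010011001010111 = 163718743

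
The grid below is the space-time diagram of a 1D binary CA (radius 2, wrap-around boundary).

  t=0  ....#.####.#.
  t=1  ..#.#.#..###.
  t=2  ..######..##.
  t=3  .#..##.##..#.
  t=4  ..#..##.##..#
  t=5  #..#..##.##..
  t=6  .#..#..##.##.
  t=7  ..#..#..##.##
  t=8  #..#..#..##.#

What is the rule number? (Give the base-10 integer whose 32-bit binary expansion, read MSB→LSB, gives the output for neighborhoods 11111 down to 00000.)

3199235626

  #####|#  b31=1 t=2,i=4
  ####.|.  b30=0 t=0,i=8
  ###.#|#  b29=1 t=0,i=9
  ###..|#  b28=1 t=1,i=11
  ##.##|#  b27=1 t=3,i=6
  ##.#.|#  b26=1 t=0,i=10
  ##..#|#  b25=1 t=2,i=8
  ##...|.  b24=0 t=1,i=12
  #.###|#  b23=1 t=0,i=6
  #.##.|.  b22=0 t=3,i=7
  #.#.#|#  b21=1 t=1,i=4
  #.#..|#  b20=1 t=0,i=11
  #..##|.  b19=0 t=1,i=8
  #..#.|.  b18=0 t=3,i=0
  #...#|.  b17=0 t=1,i=0
  #....|.  b16=0 t=0,i=0
  .####|.  b15=0 t=0,i=7
  .###.|#  b14=1 t=1,i=10
  .##.#|#  b13=1 t=3,i=5
  .##..|#  b12=1 t=2,i=11
  .#.##|.  b11=0 t=0,i=5
  .#.#.|#  b10=1 t=1,i=3
  .#..#|#  b9=1 t=1,i=7
  .#...|.  b8=0 t=0,i=12
  ..###|.  b7=0 t=1,i=9
  ..##.|.  b6=0 t=2,i=10
  ..#.#|#  b5=1 t=0,i=4
  ..#..|.  b4=0 t=3,i=1
  ...##|#  b3=1 t=2,i=1
  ...#.|.  b2=0 t=0,i=3
  ....#|#  b1=1 t=0,i=2
  .....|.  b0=0 t=0,i=1
  bits 10111110101100000111011000101010 = 3199235626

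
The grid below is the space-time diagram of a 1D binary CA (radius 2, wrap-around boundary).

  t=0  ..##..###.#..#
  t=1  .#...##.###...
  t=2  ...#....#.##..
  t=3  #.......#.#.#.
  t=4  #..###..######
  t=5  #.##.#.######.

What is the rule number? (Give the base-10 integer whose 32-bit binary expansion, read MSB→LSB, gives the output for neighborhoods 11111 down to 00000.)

3053094049

  nb #####: next=#  (t=4,i=10, bit31=1)
  nb ####.: next=.  (t=4,i=13, bit30=0)
  nb ###.#: next=#  (t=0,i=8, bit29=1)
  nb ###..: next=#  (t=1,i=10, bit28=1)
  nb ##.##: next=.  (t=1,i=7, bit27=0)
  nb ##.#.: next=#  (t=0,i=9, bit26=1)
  nb ##..#: next=.  (t=0,i=4, bit25=0)
  nb ##...: next=#  (t=1,i=11, bit24=1)
  nb #.###: next=#  (t=1,i=8, bit23=1)
  nb #.##.: next=#  (t=2,i=10, bit22=1)
  nb #.#.#: next=#  (t=3,i=10, bit21=1)
  nb #.#..: next=#  (t=0,i=10, bit20=1)
  nb #..##: next=#  (t=0,i=1, bit19=1)
  nb #..#.: next=.  (t=0,i=12, bit18=0)
  nb #...#: next=#  (t=1,i=3, bit17=1)
  nb #....: next=.  (t=1,i=12, bit16=0)
  nb .####: next=#  (t=4,i=9, bit15=1)
  nb .###.: next=.  (t=0,i=7, bit14=0)
  nb .##.#: next=.  (t=1,i=6, bit13=0)
  nb .##..: next=.  (t=0,i=3, bit12=0)
  nb .#.##: next=.  (t=2,i=9, bit11=0)
  nb .#.#.: next=#  (t=3,i=9, bit10=1)
  nb .#..#: next=.  (t=0,i=0, bit9=0)
  nb .#...: next=.  (t=1,i=2, bit8=0)
  nb ..###: next=#  (t=0,i=6, bit7=1)
  nb ..##.: next=.  (t=0,i=2, bit6=0)
  nb ..#.#: next=#  (t=2,i=8, bit5=1)
  nb ..#..: next=.  (t=0,i=13, bit4=0)
  nb ...##: next=.  (t=1,i=4, bit3=0)
  nb ...#.: next=.  (t=1,i=0, bit2=0)
  nb ....#: next=.  (t=1,i=13, bit1=0)
  nb .....: next=#  (t=2,i=0, bit0=1)
  bits 10110101111110101000010010100001 = 3053094049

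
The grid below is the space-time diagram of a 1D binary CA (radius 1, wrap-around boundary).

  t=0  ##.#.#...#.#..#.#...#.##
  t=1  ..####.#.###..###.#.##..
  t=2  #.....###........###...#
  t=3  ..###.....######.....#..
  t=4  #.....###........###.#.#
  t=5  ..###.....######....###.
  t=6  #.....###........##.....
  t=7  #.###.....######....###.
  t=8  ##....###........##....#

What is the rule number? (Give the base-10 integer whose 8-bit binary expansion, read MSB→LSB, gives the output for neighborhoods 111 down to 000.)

37

  nb ###: next=.  (t=0,i=0, bit7=0)
  nb ##.: next=.  (t=0,i=1, bit6=0)
  nb #.#: next=#  (t=0,i=2, bit5=1)
  nb #..: next=.  (t=0,i=6, bit4=0)
  nb .##: next=.  (t=0,i=22, bit3=0)
  nb .#.: next=#  (t=0,i=3, bit2=1)
  nb ..#: next=.  (t=0,i=8, bit1=0)
  nb ...: next=#  (t=0,i=7, bit0=1)
  bits 00100101 = 37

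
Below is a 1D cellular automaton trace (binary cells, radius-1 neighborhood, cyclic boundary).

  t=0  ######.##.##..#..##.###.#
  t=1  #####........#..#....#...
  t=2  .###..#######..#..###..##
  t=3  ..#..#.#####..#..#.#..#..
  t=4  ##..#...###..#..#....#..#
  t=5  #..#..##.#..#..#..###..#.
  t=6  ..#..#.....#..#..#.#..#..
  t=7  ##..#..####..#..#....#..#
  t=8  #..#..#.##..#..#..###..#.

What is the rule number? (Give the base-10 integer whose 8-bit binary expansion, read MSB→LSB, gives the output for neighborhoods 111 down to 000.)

  ###|#  b7=1 t=0,i=0
  ##.|.  b6=0 t=0,i=5
  #.#|.  b5=0 t=0,i=6
  #..|.  b4=0 t=0,i=12
  .##|.  b3=0 t=0,i=7
  .#.|.  b2=0 t=0,i=14
  ..#|#  b1=1 t=0,i=13
  ...|#  b0=1 t=1,i=6
  bits 10000011 = 131

131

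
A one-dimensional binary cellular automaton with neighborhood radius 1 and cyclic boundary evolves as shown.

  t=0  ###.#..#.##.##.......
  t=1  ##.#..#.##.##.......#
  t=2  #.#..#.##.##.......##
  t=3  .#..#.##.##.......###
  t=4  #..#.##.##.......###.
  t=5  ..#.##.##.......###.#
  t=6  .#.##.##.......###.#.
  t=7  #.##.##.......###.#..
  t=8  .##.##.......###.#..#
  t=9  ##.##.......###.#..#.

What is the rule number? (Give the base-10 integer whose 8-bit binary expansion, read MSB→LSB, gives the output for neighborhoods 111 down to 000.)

  [7] ### => #  t=0,i=1
  [6] ##. => .  t=0,i=2
  [5] #.# => #  t=0,i=3
  [4] #.. => .  t=0,i=5
  [3] .## => #  t=0,i=0
  [2] .#. => .  t=0,i=4
  [1] ..# => #  t=0,i=6
  [0] ... => .  t=0,i=15
  bits 10101010 = 170

170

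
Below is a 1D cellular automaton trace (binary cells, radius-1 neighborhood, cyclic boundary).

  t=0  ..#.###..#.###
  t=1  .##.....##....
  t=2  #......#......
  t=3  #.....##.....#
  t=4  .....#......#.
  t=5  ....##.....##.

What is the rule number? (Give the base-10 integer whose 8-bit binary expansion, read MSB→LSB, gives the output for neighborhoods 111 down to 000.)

6

  ### -> .   bit 7 = 0  t=0,i=5
  ##. -> .   bit 6 = 0  t=0,i=6
  #.# -> .   bit 5 = 0  t=0,i=3
  #.. -> .   bit 4 = 0  t=0,i=0
  .## -> .   bit 3 = 0  t=0,i=4
  .#. -> #   bit 2 = 1  t=0,i=2
  ..# -> #   bit 1 = 1  t=0,i=1
  ... -> .   bit 0 = 0  t=1,i=4
  bits 00000110 = 6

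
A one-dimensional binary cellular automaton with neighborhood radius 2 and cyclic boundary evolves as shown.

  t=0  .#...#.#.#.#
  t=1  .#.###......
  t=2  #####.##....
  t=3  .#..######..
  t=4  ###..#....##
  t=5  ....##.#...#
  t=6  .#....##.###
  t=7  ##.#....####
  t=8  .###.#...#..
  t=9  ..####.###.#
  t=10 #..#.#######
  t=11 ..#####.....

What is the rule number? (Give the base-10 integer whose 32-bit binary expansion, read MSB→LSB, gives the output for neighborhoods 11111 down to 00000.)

  ##### -> .   bit 31 = 0  t=2,i=2
  ####. -> .   bit 30 = 0  t=2,i=3
  ###.# -> #   bit 29 = 1  t=2,i=4
  ###.. -> .   bit 28 = 0  t=1,i=5
  ##.## -> #   bit 27 = 1  t=2,i=5
  ##.#. -> #   bit 26 = 1  t=5,i=6
  ##..# -> .   bit 25 = 0  t=4,i=3
  ##... -> #   bit 24 = 1  t=1,i=6
  #.### -> #   bit 23 = 1  t=1,i=3
  #.##. -> #   bit 22 = 1  t=2,i=6
  #.#.# -> .   bit 21 = 0  t=0,i=7
  #.#.. -> #   bit 20 = 1  t=0,i=1
  #..## -> .   bit 19 = 0  t=3,i=3
  #..#. -> #   bit 18 = 1  t=4,i=4
  #...# -> #   bit 17 = 1  t=0,i=3
  #.... -> #   bit 16 = 1  t=1,i=7
  .#### -> #   bit 15 = 1  t=2,i=1
  .###. -> #   bit 14 = 1  t=1,i=4
  .##.# -> .   bit 13 = 0  t=5,i=5
  .##.. -> #   bit 12 = 1  t=2,i=7
  .#.## -> #   bit 11 = 1  t=1,i=2
  .#.#. -> .   bit 10 = 0  t=0,i=0
  .#..# -> #   bit 9 = 1  t=3,i=2
  .#... -> .   bit 8 = 0  t=0,i=2
  ..### -> .   bit 7 = 0  t=2,i=0
  ..##. -> .   bit 6 = 0  t=5,i=4
  ..#.# -> #   bit 5 = 1  t=0,i=5
  ..#.. -> #   bit 4 = 1  t=3,i=1
  ...## -> .   bit 3 = 0  t=2,i=11
  ...#. -> #   bit 2 = 1  t=0,i=4
  ....# -> .   bit 1 = 0  t=1,i=11
  ..... -> .   bit 0 = 0  t=1,i=8
  bits 00101101110101111101101000110100 = 769120820

769120820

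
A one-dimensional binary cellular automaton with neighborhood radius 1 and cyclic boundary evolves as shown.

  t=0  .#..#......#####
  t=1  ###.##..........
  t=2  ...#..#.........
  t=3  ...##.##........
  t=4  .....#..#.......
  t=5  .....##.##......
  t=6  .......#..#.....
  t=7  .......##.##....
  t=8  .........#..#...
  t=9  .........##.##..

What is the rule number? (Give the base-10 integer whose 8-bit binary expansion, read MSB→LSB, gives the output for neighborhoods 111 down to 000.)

  nb ###: next=.  (t=0,i=12, bit7=0)
  nb ##.: next=.  (t=0,i=15, bit6=0)
  nb #.#: next=#  (t=0,i=0, bit5=1)
  nb #..: next=#  (t=0,i=2, bit4=1)
  nb .##: next=.  (t=0,i=11, bit3=0)
  nb .#.: next=#  (t=0,i=1, bit2=1)
  nb ..#: next=.  (t=0,i=3, bit1=0)
  nb ...: next=.  (t=0,i=6, bit0=0)
  bits 00110100 = 52

52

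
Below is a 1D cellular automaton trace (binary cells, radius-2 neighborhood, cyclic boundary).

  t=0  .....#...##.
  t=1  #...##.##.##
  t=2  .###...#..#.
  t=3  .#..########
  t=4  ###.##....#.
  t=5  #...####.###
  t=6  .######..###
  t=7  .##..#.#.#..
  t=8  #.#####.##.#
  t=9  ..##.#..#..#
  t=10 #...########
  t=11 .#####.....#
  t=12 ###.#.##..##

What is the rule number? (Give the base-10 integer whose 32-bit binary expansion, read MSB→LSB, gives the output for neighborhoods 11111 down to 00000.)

  #####|.  b31=0 t=3,i=6
  ####.|#  b30=1 t=3,i=10
  ###.#|.  b29=0 t=3,i=11
  ###..|.  b28=0 t=1,i=0
  ##.##|.  b27=0 t=1,i=6
  ##.#.|#  b26=1 t=3,i=0
  ##..#|#  b25=1 t=6,i=7
  ##...|#  b24=1 t=0,i=11
  #.###|#  b23=1 t=1,i=10
  #.##.|#  b22=1 t=1,i=7
  #.#.#|.  b21=0 t=7,i=7
  #.#..|#  b20=1 t=3,i=1
  #..##|.  b19=0 t=2,i=0
  #..#.|#  b18=1 t=2,i=9
  #...#|#  b17=1 t=0,i=7
  #....|#  b16=1 t=0,i=0
  .####|#  b15=1 t=3,i=5
  .###.|.  b14=0 t=1,i=11
  .##.#|.  b13=0 t=1,i=5
  .##..|#  b12=1 t=0,i=10
  .#.##|#  b11=1 t=4,i=11
  .#.#.|#  b10=1 t=7,i=6
  .#..#|#  b9=1 t=2,i=8
  .#...|.  b8=0 t=0,i=6
  ..###|#  b7=1 t=2,i=1
  ..##.|.  b6=0 t=0,i=9
  ..#.#|#  b5=1 t=4,i=10
  ..#..|#  b4=1 t=0,i=5
  ...##|#  b3=1 t=0,i=8
  ...#.|#  b2=1 t=0,i=4
  ....#|.  b1=0 t=0,i=3
  .....|.  b0=0 t=0,i=1
  bits 01000111110101111001111010111100 = 1205313212

1205313212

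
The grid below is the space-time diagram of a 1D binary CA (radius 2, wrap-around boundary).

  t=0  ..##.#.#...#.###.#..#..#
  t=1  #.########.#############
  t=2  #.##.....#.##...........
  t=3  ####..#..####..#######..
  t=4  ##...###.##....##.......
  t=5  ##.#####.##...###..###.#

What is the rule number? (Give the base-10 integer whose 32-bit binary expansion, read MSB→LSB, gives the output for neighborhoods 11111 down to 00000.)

620167161

  nb #####: next=.  (t=1,i=4, bit31=0)
  nb ####.: next=.  (t=1,i=8, bit30=0)
  nb ###.#: next=#  (t=0,i=15, bit29=1)
  nb ###..: next=.  (t=3,i=3, bit28=0)
  nb ##.##: next=.  (t=1,i=1, bit27=0)
  nb ##.#.: next=#  (t=0,i=4, bit26=1)
  nb ##..#: next=.  (t=3,i=4, bit25=0)
  nb ##...: next=.  (t=2,i=4, bit24=0)
  nb #.###: next=#  (t=0,i=13, bit23=1)
  nb #.##.: next=#  (t=2,i=2, bit22=1)
  nb #.#.#: next=#  (t=0,i=5, bit21=1)
  nb #.#..: next=#  (t=0,i=7, bit20=1)
  nb #..##: next=.  (t=0,i=1, bit19=0)
  nb #..#.: next=#  (t=0,i=19, bit18=1)
  nb #...#: next=#  (t=0,i=9, bit17=1)
  nb #....: next=.  (t=2,i=5, bit16=0)
  nb .####: next=#  (t=1,i=3, bit15=1)
  nb .###.: next=#  (t=0,i=14, bit14=1)
  nb .##.#: next=#  (t=0,i=3, bit13=1)
  nb .##..: next=#  (t=2,i=3, bit12=1)
  nb .#.##: next=#  (t=0,i=12, bit11=1)
  nb .#.#.: next=#  (t=0,i=6, bit10=1)
  nb .#..#: next=#  (t=0,i=0, bit9=1)
  nb .#...: next=#  (t=0,i=8, bit8=1)
  nb ..###: next=#  (t=3,i=0, bit7=1)
  nb ..##.: next=#  (t=0,i=2, bit6=1)
  nb ..#.#: next=#  (t=0,i=11, bit5=1)
  nb ..#..: next=#  (t=0,i=20, bit4=1)
  nb ...##: next=#  (t=4,i=4, bit3=1)
  nb ...#.: next=.  (t=0,i=10, bit2=0)
  nb ....#: next=.  (t=2,i=7, bit1=0)
  nb .....: next=#  (t=2,i=6, bit0=1)
  bits 00100100111101101111111111111001 = 620167161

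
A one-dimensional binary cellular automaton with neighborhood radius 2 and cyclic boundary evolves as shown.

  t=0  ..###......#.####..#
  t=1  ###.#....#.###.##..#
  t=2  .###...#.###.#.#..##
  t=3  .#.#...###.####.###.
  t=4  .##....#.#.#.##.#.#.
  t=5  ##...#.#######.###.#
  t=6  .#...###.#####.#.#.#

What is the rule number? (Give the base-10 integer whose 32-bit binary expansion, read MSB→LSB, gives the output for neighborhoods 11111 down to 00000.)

4108848882

  nb #####: next=#  (t=5,i=9, bit31=1)
  nb ####.: next=#  (t=0,i=15, bit30=1)
  nb ###.#: next=#  (t=1,i=2, bit29=1)
  nb ###..: next=#  (t=0,i=4, bit28=1)
  nb ##.##: next=.  (t=1,i=14, bit27=0)
  nb ##.#.: next=#  (t=1,i=3, bit26=1)
  nb ##..#: next=.  (t=0,i=17, bit25=0)
  nb ##...: next=.  (t=0,i=5, bit24=0)
  nb #.###: next=#  (t=0,i=13, bit23=1)
  nb #.##.: next=#  (t=1,i=15, bit22=1)
  nb #.#.#: next=#  (t=2,i=13, bit21=1)
  nb #.#..: next=.  (t=1,i=4, bit20=0)
  nb #..##: next=#  (t=0,i=1, bit19=1)
  nb #..#.: next=.  (t=0,i=18, bit18=0)
  nb #...#: next=.  (t=2,i=5, bit17=0)
  nb #....: next=.  (t=0,i=6, bit16=0)
  nb .####: next=.  (t=0,i=14, bit15=0)
  nb .###.: next=.  (t=0,i=3, bit14=0)
  nb .##.#: next=.  (t=2,i=19, bit13=0)
  nb .##..: next=.  (t=1,i=16, bit12=0)
  nb .#.##: next=#  (t=0,i=12, bit11=1)
  nb .#.#.: next=#  (t=2,i=14, bit10=1)
  nb .#..#: next=#  (t=0,i=0, bit9=1)
  nb .#...: next=.  (t=1,i=5, bit8=0)
  nb ..###: next=#  (t=0,i=2, bit7=1)
  nb ..##.: next=#  (t=2,i=18, bit6=1)
  nb ..#.#: next=#  (t=0,i=11, bit5=1)
  nb ..#..: next=#  (t=0,i=19, bit4=1)
  nb ...##: next=.  (t=3,i=6, bit3=0)
  nb ...#.: next=.  (t=0,i=10, bit2=0)
  nb ....#: next=#  (t=0,i=9, bit1=1)
  nb .....: next=.  (t=0,i=7, bit0=0)
  bits 11110100111010000000111011110010 = 4108848882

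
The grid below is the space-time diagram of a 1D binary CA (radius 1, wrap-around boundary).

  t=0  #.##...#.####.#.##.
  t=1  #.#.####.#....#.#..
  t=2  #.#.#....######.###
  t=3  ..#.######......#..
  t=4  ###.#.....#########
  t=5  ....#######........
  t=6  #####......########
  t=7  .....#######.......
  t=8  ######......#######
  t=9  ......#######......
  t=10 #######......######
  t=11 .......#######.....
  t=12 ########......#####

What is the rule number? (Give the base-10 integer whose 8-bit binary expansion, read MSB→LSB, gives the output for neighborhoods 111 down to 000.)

31

  ###|.  b7=0 t=0,i=10
  ##.|.  b6=0 t=0,i=3
  #.#|.  b5=0 t=0,i=1
  #..|#  b4=1 t=0,i=4
  .##|#  b3=1 t=0,i=2
  .#.|#  b2=1 t=0,i=0
  ..#|#  b1=1 t=0,i=6
  ...|#  b0=1 t=0,i=5
  bits 00011111 = 31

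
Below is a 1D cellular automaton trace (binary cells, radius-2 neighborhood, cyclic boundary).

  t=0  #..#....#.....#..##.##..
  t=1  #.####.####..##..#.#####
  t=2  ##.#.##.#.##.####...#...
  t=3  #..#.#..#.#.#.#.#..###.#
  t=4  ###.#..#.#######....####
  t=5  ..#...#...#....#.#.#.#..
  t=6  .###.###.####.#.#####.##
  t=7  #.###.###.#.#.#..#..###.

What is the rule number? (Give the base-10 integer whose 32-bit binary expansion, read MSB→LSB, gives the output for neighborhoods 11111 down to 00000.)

  nb #####: next=.  (t=1,i=21, bit31=0)
  nb ####.: next=.  (t=1,i=4, bit30=0)
  nb ###.#: next=#  (t=1,i=0, bit29=1)
  nb ###..: next=#  (t=1,i=10, bit28=1)
  nb ##.##: next=#  (t=0,i=19, bit27=1)
  nb ##.#.: next=.  (t=2,i=2, bit26=0)
  nb ##..#: next=#  (t=0,i=22, bit25=1)
  nb ##...: next=.  (t=2,i=17, bit24=0)
  nb #.###: next=.  (t=1,i=2, bit23=0)
  nb #.##.: next=#  (t=0,i=20, bit22=1)
  nb #.#.#: next=#  (t=2,i=3, bit21=1)
  nb #.#..: next=.  (t=3,i=5, bit20=0)
  nb #..##: next=.  (t=0,i=16, bit19=0)
  nb #..#.: next=#  (t=0,i=2, bit18=1)
  nb #...#: next=.  (t=2,i=18, bit17=0)
  nb #....: next=#  (t=0,i=5, bit16=1)
  nb .####: next=#  (t=1,i=3, bit15=1)
  nb .###.: next=#  (t=3,i=20, bit14=1)
  nb .##.#: next=.  (t=0,i=18, bit13=0)
  nb .##..: next=#  (t=0,i=21, bit12=1)
  nb .#.##: next=.  (t=1,i=18, bit11=0)
  nb .#.#.: next=#  (t=3,i=4, bit10=1)
  nb .#..#: next=.  (t=0,i=1, bit9=0)
  nb .#...: next=#  (t=0,i=4, bit8=1)
  nb ..###: next=.  (t=3,i=19, bit7=0)
  nb ..##.: next=#  (t=0,i=17, bit6=1)
  nb ..#.#: next=.  (t=1,i=17, bit5=0)
  nb ..#..: next=#  (t=0,i=0, bit4=1)
  nb ...##: next=#  (t=2,i=23, bit3=1)
  nb ...#.: next=#  (t=0,i=7, bit2=1)
  nb ....#: next=.  (t=0,i=6, bit1=0)
  nb .....: next=.  (t=0,i=11, bit0=0)
  bits 00111010011001011101010101011100 = 979752284

979752284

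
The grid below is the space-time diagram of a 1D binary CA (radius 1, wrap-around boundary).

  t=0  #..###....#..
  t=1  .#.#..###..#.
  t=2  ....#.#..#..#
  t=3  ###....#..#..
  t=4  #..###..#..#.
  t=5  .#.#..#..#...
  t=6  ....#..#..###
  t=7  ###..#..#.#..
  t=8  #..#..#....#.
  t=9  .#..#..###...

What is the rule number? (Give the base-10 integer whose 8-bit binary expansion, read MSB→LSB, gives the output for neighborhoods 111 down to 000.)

25

  [7] ### => .  t=0,i=4
  [6] ##. => .  t=0,i=5
  [5] #.# => .  t=1,i=2
  [4] #.. => #  t=0,i=1
  [3] .## => #  t=0,i=3
  [2] .#. => .  t=0,i=0
  [1] ..# => .  t=0,i=2
  [0] ... => #  t=0,i=7
  bits 00011001 = 25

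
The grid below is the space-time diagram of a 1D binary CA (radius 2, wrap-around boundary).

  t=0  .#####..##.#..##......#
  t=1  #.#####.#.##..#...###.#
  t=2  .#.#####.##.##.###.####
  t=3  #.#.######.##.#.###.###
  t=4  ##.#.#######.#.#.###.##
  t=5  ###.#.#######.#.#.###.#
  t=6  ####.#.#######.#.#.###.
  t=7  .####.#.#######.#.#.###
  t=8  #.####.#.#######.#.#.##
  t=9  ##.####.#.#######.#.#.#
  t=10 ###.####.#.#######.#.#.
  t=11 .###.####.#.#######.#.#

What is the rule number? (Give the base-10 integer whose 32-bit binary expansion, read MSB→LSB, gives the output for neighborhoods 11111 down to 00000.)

  nb #####: next=#  (t=0,i=3, bit31=1)
  nb ####.: next=#  (t=0,i=4, bit30=1)
  nb ###.#: next=#  (t=1,i=6, bit29=1)
  nb ###..: next=#  (t=0,i=5, bit28=1)
  nb ##.##: next=#  (t=1,i=1, bit27=1)
  nb ##.#.: next=#  (t=0,i=10, bit26=1)
  nb ##..#: next=#  (t=0,i=6, bit25=1)
  nb ##...: next=.  (t=0,i=16, bit24=0)
  nb #.###: next=.  (t=0,i=1, bit23=0)
  nb #.##.: next=#  (t=1,i=10, bit22=1)
  nb #.#.#: next=.  (t=1,i=8, bit21=0)
  nb #.#..: next=#  (t=0,i=11, bit20=1)
  nb #..##: next=.  (t=0,i=7, bit19=0)
  nb #..#.: next=#  (t=1,i=13, bit18=1)
  nb #...#: next=#  (t=1,i=16, bit17=1)
  nb #....: next=.  (t=0,i=17, bit16=0)
  nb .####: next=#  (t=0,i=2, bit15=1)
  nb .###.: next=#  (t=1,i=19, bit14=1)
  nb .##.#: next=.  (t=0,i=9, bit13=0)
  nb .##..: next=.  (t=0,i=15, bit12=0)
  nb .#.##: next=#  (t=0,i=0, bit11=1)
  nb .#.#.: next=#  (t=4,i=14, bit10=1)
  nb .#..#: next=.  (t=0,i=12, bit9=0)
  nb .#...: next=#  (t=1,i=15, bit8=1)
  nb ..###: next=.  (t=1,i=18, bit7=0)
  nb ..##.: next=#  (t=0,i=8, bit6=1)
  nb ..#.#: next=#  (t=0,i=22, bit5=1)
  nb ..#..: next=.  (t=1,i=14, bit4=0)
  nb ...##: next=#  (t=1,i=17, bit3=1)
  nb ...#.: next=.  (t=0,i=21, bit2=0)
  nb ....#: next=#  (t=0,i=20, bit1=1)
  nb .....: next=#  (t=0,i=18, bit0=1)
  bits 11111110010101101100110101101011 = 4267101547

4267101547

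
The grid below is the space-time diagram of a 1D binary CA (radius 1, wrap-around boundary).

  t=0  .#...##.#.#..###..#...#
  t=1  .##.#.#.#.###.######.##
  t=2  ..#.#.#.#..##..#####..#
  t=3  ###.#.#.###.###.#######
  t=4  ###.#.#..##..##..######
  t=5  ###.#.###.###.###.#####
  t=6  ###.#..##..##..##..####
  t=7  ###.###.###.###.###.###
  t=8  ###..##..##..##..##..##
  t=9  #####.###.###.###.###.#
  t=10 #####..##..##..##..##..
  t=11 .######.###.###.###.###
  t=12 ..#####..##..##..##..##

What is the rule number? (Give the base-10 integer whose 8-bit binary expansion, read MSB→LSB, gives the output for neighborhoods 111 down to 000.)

  ###|#  b7=1 t=0,i=14
  ##.|#  b6=1 t=0,i=6
  #.#|.  b5=0 t=0,i=0
  #..|#  b4=1 t=0,i=2
  .##|.  b3=0 t=0,i=5
  .#.|#  b2=1 t=0,i=1
  ..#|#  b1=1 t=0,i=4
  ...|.  b0=0 t=0,i=3
  bits 11010110 = 214

214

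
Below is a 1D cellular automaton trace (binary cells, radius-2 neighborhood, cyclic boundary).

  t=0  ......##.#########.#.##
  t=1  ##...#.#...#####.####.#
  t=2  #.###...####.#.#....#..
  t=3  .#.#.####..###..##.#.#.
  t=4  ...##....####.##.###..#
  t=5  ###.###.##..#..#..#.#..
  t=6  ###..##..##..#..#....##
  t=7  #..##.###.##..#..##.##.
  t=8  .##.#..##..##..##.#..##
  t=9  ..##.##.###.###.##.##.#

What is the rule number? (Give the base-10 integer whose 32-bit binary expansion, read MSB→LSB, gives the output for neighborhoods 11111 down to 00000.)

2804644748

  ##### -> #   bit 31 = 1  t=0,i=11
  ####. -> .   bit 30 = 0  t=0,i=16
  ###.# -> #   bit 29 = 1  t=0,i=17
  ###.. -> .   bit 28 = 0  t=1,i=1
  ##.## -> .   bit 27 = 0  t=0,i=8
  ##.#. -> #   bit 26 = 1  t=0,i=18
  ##..# -> #   bit 25 = 1  t=3,i=9
  ##... -> #   bit 24 = 1  t=0,i=0
  #.### -> .   bit 23 = 0  t=0,i=9
  #.##. -> .   bit 22 = 0  t=0,i=21
  #.#.# -> #   bit 21 = 1  t=0,i=19
  #.#.. -> .   bit 20 = 0  t=1,i=7
  #..## -> #   bit 19 = 1  t=3,i=10
  #..#. -> .   bit 18 = 0  t=2,i=22
  #...# -> #   bit 17 = 1  t=1,i=3
  #.... -> #   bit 16 = 1  t=0,i=1
  .#### -> .   bit 15 = 0  t=0,i=10
  .###. -> #   bit 14 = 1  t=1,i=0
  .##.# -> #   bit 13 = 1  t=0,i=7
  .##.. -> #   bit 12 = 1  t=0,i=22
  .#.## -> #   bit 11 = 1  t=0,i=20
  .#.#. -> .   bit 10 = 0  t=1,i=6
  .#..# -> #   bit 9 = 1  t=2,i=21
  .#... -> #   bit 8 = 1  t=1,i=8
  ..### -> #   bit 7 = 1  t=1,i=11
  ..##. -> .   bit 6 = 0  t=0,i=6
  ..#.# -> .   bit 5 = 0  t=1,i=5
  ..#.. -> .   bit 4 = 0  t=2,i=20
  ...## -> #   bit 3 = 1  t=0,i=5
  ...#. -> #   bit 2 = 1  t=1,i=4
  ....# -> .   bit 1 = 0  t=0,i=4
  ..... -> .   bit 0 = 0  t=0,i=2
  bits 10100111001010110111101110001100 = 2804644748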